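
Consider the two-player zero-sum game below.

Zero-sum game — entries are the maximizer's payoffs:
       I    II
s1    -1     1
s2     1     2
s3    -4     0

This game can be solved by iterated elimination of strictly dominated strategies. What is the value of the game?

1

Row s3 is strictly dominated by row s1 (-1>-4, 1>0); eliminate s3.
Row s1 is strictly dominated by row s2 (1>-1, 2>1); eliminate s1.
Column II is strictly dominated by I for the minimizer (1<2); eliminate II.
Only (s2, I) remains, with payoff 1.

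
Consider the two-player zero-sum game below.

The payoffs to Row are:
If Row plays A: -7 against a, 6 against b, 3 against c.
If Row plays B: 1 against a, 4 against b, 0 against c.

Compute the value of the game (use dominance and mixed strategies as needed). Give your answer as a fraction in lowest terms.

3/11

Column b is strictly dominated by c for Column (it gives Row more in every row).
The remaining 2×2 game on (A, B) × (a, c) has no saddle point. Let Row play A with probability p; indifference gives −7p + (1−p) = 3p, so p = 1/11.
Similarly Column's optimal q on a is 3/11, and the value is -7·(3/11) + (3)·(8/11) = 3/11.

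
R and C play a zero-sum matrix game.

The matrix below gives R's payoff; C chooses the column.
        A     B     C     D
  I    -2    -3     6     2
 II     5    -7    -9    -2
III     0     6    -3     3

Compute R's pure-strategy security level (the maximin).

-3

The worst-case payoff for each row is I: -3, II: -9, III: -3.
The best of these is -3.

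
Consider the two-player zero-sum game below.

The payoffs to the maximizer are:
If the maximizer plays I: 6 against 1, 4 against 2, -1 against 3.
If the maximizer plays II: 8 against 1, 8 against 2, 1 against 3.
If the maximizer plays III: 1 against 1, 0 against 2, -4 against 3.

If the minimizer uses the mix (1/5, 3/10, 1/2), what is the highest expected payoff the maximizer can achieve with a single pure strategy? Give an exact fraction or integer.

9/2

I: (6)·(1/5) + (4)·(3/10) + (-1)·(1/2) = 19/10.
II: (8)·(1/5) + (8)·(3/10) + (1)·(1/2) = 9/2.
III: (1)·(1/5) + (0)·(3/10) + (-4)·(1/2) = -9/5.
The best pure response is II with expected payoff 9/2.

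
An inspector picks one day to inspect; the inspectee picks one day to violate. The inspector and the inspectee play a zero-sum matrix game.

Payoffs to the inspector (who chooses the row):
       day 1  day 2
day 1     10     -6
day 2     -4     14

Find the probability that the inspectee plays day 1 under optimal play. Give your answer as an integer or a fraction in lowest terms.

10/17

Row minima are -6 and -4, so the inspector's maximin is -4; column maxima are 10 and 14, so the inspectee's minimax is 10. These differ, so the equilibrium is in mixed strategies.
Let the inspectee play day 1 with probability q. The inspector is indifferent when 10q − 6(1−q) = −4q + 14(1−q), giving q = 10/17.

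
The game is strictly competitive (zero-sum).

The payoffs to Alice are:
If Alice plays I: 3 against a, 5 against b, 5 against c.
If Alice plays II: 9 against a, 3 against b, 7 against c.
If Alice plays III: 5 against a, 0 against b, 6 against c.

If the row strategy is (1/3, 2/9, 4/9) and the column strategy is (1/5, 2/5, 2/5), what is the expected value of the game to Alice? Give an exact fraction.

13/3

Against (1/5, 2/5, 2/5), each row's expected payoff is I: 23/5; II: 29/5; III: 17/5.
Taking the (1/3, 2/9, 4/9)-weighted average: (1/3)·(23/5) + (2/9)·(29/5) + (4/9)·(17/5) = 13/3.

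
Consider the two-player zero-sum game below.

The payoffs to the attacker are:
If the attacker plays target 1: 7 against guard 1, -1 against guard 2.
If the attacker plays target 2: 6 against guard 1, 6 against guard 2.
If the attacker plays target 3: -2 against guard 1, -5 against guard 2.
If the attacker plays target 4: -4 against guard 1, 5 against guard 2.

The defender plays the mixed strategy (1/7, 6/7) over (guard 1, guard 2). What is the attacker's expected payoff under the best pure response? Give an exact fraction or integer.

target 1: (7)·(1/7) + (-1)·(6/7) = 1/7.
target 2: (6)·(1/7) + (6)·(6/7) = 6.
target 3: (-2)·(1/7) + (-5)·(6/7) = -32/7.
target 4: (-4)·(1/7) + (5)·(6/7) = 26/7.
The best pure response is target 2 with expected payoff 6.

6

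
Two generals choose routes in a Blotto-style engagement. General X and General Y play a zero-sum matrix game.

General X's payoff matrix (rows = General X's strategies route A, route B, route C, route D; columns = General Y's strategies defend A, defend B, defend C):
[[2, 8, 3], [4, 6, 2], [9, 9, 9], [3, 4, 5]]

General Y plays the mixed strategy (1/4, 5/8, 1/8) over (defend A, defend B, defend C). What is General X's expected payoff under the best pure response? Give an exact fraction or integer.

9

route A: (2)·(1/4) + (8)·(5/8) + (3)·(1/8) = 47/8.
route B: (4)·(1/4) + (6)·(5/8) + (2)·(1/8) = 5.
route C: (9)·(1/4) + (9)·(5/8) + (9)·(1/8) = 9.
route D: (3)·(1/4) + (4)·(5/8) + (5)·(1/8) = 31/8.
The best pure response is route C with expected payoff 9.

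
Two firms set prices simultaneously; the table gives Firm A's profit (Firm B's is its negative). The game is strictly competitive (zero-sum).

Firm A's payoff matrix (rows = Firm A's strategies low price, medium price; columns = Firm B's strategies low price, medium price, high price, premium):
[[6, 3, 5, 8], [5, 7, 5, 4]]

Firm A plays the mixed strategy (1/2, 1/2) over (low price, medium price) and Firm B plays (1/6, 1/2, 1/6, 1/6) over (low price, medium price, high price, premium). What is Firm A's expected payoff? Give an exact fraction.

21/4

Against (1/6, 1/2, 1/6, 1/6), each row's expected payoff is low price: 14/3; medium price: 35/6.
Taking the (1/2, 1/2)-weighted average: (1/2)·(14/3) + (1/2)·(35/6) = 21/4.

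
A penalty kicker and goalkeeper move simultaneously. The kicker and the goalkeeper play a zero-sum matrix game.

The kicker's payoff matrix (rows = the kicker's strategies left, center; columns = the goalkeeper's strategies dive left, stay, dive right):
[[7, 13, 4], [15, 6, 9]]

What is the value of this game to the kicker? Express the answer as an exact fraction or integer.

Column dive left is strictly dominated by dive right for the goalkeeper (it gives the kicker more in every row).
The remaining 2×2 game on (left, center) × (stay, dive right) has no saddle point. Let the kicker play left with probability p; indifference gives 13p + 6(1−p) = 4p + 9(1−p), so p = 1/4.
Similarly the goalkeeper's optimal q on stay is 5/12, and the value is 13·(5/12) + (4)·(7/12) = 31/4.

31/4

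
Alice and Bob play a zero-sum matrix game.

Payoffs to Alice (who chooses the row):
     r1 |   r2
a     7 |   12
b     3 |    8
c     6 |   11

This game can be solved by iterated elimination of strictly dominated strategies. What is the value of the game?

Row b is strictly dominated by row a (7>3, 12>8); eliminate b.
Row c is strictly dominated by row a (7>6, 12>11); eliminate c.
Column r2 is strictly dominated by r1 for Bob (7<12); eliminate r2.
Only (a, r1) remains, with payoff 7.

7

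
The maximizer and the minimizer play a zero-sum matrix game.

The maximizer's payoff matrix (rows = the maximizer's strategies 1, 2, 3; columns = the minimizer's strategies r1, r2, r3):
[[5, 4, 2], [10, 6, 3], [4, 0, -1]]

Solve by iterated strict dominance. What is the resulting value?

Row 1 is strictly dominated by row 2 (10>5, 6>4, 3>2); eliminate 1.
Column r1 is strictly dominated by r2 for the minimizer (6<10, 0<4); eliminate r1.
Column r2 is strictly dominated by r3 for the minimizer (3<6, -1<0); eliminate r2.
Row 3 is strictly dominated by row 2 (3>-1); eliminate 3.
Only (2, r3) remains, with payoff 3.

3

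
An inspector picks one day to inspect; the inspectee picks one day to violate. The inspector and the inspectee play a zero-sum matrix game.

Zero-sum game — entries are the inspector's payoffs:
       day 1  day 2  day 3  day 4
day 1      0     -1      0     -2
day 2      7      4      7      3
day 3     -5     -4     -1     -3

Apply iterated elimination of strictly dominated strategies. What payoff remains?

Column day 3 is strictly dominated by day 2 for the inspectee (-1<0, 4<7, -4<-1); eliminate day 3.
Row day 1 is strictly dominated by row day 2 (7>0, 4>-1, 3>-2); eliminate day 1.
Row day 3 is strictly dominated by row day 2 (7>-5, 4>-4, 3>-3); eliminate day 3.
Column day 2 is strictly dominated by day 4 for the inspectee (3<4); eliminate day 2.
Column day 1 is strictly dominated by day 4 for the inspectee (3<7); eliminate day 1.
Only (day 2, day 4) remains, with payoff 3.

3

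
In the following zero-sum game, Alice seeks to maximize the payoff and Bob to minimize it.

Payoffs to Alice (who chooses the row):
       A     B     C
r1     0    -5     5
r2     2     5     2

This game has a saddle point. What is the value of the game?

2

Row minima: -5, 2 → Alice's maximin is 2.
Column maxima: 2, 5, 5 → Bob's minimax is 2.
They coincide at (r2, A), so the value is 2.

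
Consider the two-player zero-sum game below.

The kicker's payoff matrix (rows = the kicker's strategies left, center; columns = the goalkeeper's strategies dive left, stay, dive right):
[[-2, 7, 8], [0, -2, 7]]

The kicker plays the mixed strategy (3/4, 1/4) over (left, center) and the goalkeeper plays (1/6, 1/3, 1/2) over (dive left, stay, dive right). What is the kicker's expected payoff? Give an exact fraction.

Against (1/6, 1/3, 1/2), each row's expected payoff is left: 6; center: 17/6.
Taking the (3/4, 1/4)-weighted average: (3/4)·(6) + (1/4)·(17/6) = 125/24.

125/24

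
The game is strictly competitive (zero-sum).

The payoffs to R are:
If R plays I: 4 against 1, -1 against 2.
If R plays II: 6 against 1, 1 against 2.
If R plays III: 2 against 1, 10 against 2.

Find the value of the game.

Row I is strictly dominated by row II, so R never plays it.
The remaining 2×2 game on (II, III) × (1, 2) has no saddle point. Let R play II with probability p; indifference gives 6p + 2(1−p) = p + 10(1−p), so p = 8/13.
Similarly C's optimal q on 1 is 9/13, and the value is 6·(9/13) + (1)·(4/13) = 58/13.

58/13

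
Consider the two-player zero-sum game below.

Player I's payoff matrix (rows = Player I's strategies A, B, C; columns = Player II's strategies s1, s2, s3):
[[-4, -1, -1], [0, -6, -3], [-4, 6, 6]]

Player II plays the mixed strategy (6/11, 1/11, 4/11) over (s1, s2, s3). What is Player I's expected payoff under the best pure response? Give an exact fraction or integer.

6/11

A: (-4)·(6/11) + (-1)·(1/11) + (-1)·(4/11) = -29/11.
B: (0)·(6/11) + (-6)·(1/11) + (-3)·(4/11) = -18/11.
C: (-4)·(6/11) + (6)·(1/11) + (6)·(4/11) = 6/11.
The best pure response is C with expected payoff 6/11.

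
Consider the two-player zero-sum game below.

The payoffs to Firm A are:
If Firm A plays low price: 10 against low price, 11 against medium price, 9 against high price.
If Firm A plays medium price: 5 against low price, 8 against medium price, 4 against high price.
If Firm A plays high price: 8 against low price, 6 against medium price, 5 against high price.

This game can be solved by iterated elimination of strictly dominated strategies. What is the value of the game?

9

Row medium price is strictly dominated by row low price (10>5, 11>8, 9>4); eliminate medium price.
Row high price is strictly dominated by row low price (10>8, 11>6, 9>5); eliminate high price.
Column low price is strictly dominated by high price for Firm B (9<10); eliminate low price.
Column medium price is strictly dominated by high price for Firm B (9<11); eliminate medium price.
Only (low price, high price) remains, with payoff 9.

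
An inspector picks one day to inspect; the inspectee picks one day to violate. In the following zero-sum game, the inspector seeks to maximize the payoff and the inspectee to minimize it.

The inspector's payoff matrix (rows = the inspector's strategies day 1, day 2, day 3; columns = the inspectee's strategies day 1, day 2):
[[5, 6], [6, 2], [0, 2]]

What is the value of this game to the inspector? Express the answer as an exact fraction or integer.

Row day 3 is strictly dominated by row day 1, so the inspector never plays it.
The remaining 2×2 game on (day 1, day 2) × (day 1, day 2) has no saddle point. Let the inspector play day 1 with probability p; indifference gives 5p + 6(1−p) = 6p + 2(1−p), so p = 4/5.
Similarly the inspectee's optimal q on day 1 is 4/5, and the value is 5·(4/5) + (6)·(1/5) = 26/5.

26/5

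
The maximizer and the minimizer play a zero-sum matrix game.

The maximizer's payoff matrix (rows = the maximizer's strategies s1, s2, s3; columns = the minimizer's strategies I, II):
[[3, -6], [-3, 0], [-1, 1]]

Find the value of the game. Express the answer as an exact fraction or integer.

Row s2 is strictly dominated by row s3, so the maximizer never plays it.
The remaining 2×2 game on (s1, s3) × (I, II) has no saddle point. Let the maximizer play s1 with probability p; indifference gives 3p − (1−p) = −6p + (1−p), so p = 2/11.
Similarly the minimizer's optimal q on I is 7/11, and the value is 3·(7/11) + (-6)·(4/11) = -3/11.

-3/11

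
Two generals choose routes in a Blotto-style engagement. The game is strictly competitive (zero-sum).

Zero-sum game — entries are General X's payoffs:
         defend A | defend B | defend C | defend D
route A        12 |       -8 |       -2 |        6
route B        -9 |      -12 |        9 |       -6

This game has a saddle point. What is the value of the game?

Row minima: -8, -12 → General X's maximin is -8.
Column maxima: 12, -8, 9, 6 → General Y's minimax is -8.
They coincide at (route A, defend B), so the value is -8.

-8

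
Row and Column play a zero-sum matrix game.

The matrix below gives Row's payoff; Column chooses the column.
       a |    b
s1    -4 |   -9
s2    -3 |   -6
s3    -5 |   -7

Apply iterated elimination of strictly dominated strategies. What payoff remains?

Column a is strictly dominated by b for Column (-9<-4, -6<-3, -7<-5); eliminate a.
Row s3 is strictly dominated by row s2 (-6>-7); eliminate s3.
Row s1 is strictly dominated by row s2 (-6>-9); eliminate s1.
Only (s2, b) remains, with payoff -6.

-6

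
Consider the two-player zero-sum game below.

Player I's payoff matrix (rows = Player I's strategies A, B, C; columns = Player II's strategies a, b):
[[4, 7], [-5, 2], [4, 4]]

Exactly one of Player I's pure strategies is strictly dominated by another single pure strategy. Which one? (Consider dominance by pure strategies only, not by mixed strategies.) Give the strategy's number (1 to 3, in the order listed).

Compare B with A: 4 > -5, 7 > 2.
So A strictly dominates B for Player I; B is strictly dominated.

2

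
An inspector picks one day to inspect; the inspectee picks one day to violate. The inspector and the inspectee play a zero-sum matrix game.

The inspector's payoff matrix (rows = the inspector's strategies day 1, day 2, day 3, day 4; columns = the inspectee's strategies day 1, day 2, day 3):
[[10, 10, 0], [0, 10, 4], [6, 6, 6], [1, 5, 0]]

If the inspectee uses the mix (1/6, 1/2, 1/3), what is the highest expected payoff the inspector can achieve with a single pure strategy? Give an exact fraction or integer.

day 1: (10)·(1/6) + (10)·(1/2) + (0)·(1/3) = 20/3.
day 2: (0)·(1/6) + (10)·(1/2) + (4)·(1/3) = 19/3.
day 3: (6)·(1/6) + (6)·(1/2) + (6)·(1/3) = 6.
day 4: (1)·(1/6) + (5)·(1/2) + (0)·(1/3) = 8/3.
The best pure response is day 1 with expected payoff 20/3.

20/3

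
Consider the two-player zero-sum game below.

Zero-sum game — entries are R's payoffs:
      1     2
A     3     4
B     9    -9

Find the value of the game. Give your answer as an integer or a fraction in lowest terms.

Row minima are 3 and -9, so R's maximin is 3; column maxima are 9 and 4, so C's minimax is 4. These differ, so the equilibrium is in mixed strategies.
Let R play A with probability p. C is indifferent when 3p + 9(1−p) = 4p − 9(1−p), giving p = 18/19.
Let C play 1 with probability q. R is indifferent when 3q + 4(1−q) = 9q − 9(1−q), giving q = 13/19.
The value is 3·(13/19) + (4)·(6/19) = 63/19.

63/19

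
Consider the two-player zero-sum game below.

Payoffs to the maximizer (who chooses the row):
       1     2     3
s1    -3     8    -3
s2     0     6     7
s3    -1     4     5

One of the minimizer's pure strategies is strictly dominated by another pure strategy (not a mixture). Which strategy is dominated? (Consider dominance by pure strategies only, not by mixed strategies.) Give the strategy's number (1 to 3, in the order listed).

The minimizer prefers columns that give the maximizer less. Compare 2 with 1: -3 < 8, 0 < 6, -1 < 4.
So 1 strictly dominates 2 for the minimizer; 2 is strictly dominated.

2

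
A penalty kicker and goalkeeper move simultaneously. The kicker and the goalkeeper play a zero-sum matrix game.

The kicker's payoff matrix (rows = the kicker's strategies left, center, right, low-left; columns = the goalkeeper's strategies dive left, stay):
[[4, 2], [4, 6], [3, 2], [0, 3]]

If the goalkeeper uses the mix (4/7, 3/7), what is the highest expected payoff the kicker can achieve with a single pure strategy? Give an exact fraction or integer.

34/7

left: (4)·(4/7) + (2)·(3/7) = 22/7.
center: (4)·(4/7) + (6)·(3/7) = 34/7.
right: (3)·(4/7) + (2)·(3/7) = 18/7.
low-left: (0)·(4/7) + (3)·(3/7) = 9/7.
The best pure response is center with expected payoff 34/7.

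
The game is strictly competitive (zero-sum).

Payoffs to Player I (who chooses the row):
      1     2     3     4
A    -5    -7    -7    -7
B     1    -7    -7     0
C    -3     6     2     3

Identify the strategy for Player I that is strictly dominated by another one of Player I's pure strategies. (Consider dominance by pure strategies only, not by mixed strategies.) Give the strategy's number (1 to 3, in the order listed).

Compare A with C: -3 > -5, 6 > -7, 2 > -7, 3 > -7.
So C strictly dominates A for Player I; A is strictly dominated.

1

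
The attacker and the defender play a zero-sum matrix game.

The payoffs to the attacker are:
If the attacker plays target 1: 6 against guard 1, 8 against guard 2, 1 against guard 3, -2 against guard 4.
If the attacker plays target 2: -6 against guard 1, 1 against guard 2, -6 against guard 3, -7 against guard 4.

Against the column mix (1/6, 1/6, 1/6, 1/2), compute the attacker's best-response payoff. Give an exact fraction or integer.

target 1: (6)·(1/6) + (8)·(1/6) + (1)·(1/6) + (-2)·(1/2) = 3/2.
target 2: (-6)·(1/6) + (1)·(1/6) + (-6)·(1/6) + (-7)·(1/2) = -16/3.
The best pure response is target 1 with expected payoff 3/2.

3/2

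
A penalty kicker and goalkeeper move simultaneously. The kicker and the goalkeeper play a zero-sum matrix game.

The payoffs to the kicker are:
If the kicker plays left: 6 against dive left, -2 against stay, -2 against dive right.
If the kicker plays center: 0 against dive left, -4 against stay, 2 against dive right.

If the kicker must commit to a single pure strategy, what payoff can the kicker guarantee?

-2

The worst-case payoff for each row is left: -2, center: -4.
The best of these is -2.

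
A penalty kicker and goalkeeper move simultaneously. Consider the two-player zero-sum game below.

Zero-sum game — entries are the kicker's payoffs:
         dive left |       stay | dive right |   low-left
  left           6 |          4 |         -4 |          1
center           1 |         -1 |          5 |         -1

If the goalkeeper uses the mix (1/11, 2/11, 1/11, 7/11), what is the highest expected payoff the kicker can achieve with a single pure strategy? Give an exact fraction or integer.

left: (6)·(1/11) + (4)·(2/11) + (-4)·(1/11) + (1)·(7/11) = 17/11.
center: (1)·(1/11) + (-1)·(2/11) + (5)·(1/11) + (-1)·(7/11) = -3/11.
The best pure response is left with expected payoff 17/11.

17/11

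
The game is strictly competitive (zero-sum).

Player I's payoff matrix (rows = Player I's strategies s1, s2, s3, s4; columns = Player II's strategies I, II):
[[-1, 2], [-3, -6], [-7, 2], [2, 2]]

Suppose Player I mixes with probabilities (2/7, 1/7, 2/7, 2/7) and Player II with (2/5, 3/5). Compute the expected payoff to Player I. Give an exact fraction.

Against (2/5, 3/5), each row's expected payoff is s1: 4/5; s2: -24/5; s3: -8/5; s4: 2.
Taking the (2/7, 1/7, 2/7, 2/7)-weighted average: (2/7)·(4/5) + (1/7)·(-24/5) + (2/7)·(-8/5) + (2/7)·(2) = -12/35.

-12/35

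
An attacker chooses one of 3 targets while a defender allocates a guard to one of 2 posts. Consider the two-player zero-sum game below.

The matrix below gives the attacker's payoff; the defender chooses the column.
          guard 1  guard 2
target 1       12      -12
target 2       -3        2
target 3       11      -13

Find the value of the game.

-12/29

Row target 3 is strictly dominated by row target 1, so the attacker never plays it.
The remaining 2×2 game on (target 1, target 2) × (guard 1, guard 2) has no saddle point. Let the attacker play target 1 with probability p; indifference gives 12p − 3(1−p) = −12p + 2(1−p), so p = 5/29.
Similarly the defender's optimal q on guard 1 is 14/29, and the value is 12·(14/29) + (-12)·(15/29) = -12/29.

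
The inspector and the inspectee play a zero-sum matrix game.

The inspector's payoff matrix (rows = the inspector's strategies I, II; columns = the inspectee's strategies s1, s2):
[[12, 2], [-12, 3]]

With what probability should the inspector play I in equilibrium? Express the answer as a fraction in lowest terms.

Row minima are 2 and -12, so the inspector's maximin is 2; column maxima are 12 and 3, so the inspectee's minimax is 3. These differ, so the equilibrium is in mixed strategies.
Let the inspector play I with probability p. The inspectee is indifferent when 12p − 12(1−p) = 2p + 3(1−p), giving p = 3/5.

3/5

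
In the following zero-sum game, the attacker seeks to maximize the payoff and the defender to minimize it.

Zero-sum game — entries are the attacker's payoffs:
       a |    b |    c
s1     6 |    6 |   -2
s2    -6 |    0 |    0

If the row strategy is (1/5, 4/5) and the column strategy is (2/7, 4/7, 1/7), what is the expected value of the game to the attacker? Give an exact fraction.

-2/5

Against (2/7, 4/7, 1/7), each row's expected payoff is s1: 34/7; s2: -12/7.
Taking the (1/5, 4/5)-weighted average: (1/5)·(34/7) + (4/5)·(-12/7) = -2/5.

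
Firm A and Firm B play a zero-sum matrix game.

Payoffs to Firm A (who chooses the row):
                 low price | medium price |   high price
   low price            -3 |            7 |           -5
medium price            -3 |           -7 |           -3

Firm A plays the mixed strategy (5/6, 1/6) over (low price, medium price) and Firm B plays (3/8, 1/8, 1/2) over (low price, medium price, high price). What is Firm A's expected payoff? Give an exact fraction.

Against (3/8, 1/8, 1/2), each row's expected payoff is low price: -11/4; medium price: -7/2.
Taking the (5/6, 1/6)-weighted average: (5/6)·(-11/4) + (1/6)·(-7/2) = -23/8.

-23/8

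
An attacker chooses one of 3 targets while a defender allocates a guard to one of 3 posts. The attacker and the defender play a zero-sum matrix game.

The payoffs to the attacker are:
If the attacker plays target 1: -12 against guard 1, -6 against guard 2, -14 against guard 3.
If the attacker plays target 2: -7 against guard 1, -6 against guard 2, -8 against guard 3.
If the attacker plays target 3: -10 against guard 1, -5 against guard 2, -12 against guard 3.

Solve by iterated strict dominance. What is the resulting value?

-8

Column guard 2 is strictly dominated by guard 1 for the defender (-12<-6, -7<-6, -10<-5); eliminate guard 2.
Row target 1 is strictly dominated by row target 2 (-7>-12, -8>-14); eliminate target 1.
Column guard 1 is strictly dominated by guard 3 for the defender (-8<-7, -12<-10); eliminate guard 1.
Row target 3 is strictly dominated by row target 2 (-8>-12); eliminate target 3.
Only (target 2, guard 3) remains, with payoff -8.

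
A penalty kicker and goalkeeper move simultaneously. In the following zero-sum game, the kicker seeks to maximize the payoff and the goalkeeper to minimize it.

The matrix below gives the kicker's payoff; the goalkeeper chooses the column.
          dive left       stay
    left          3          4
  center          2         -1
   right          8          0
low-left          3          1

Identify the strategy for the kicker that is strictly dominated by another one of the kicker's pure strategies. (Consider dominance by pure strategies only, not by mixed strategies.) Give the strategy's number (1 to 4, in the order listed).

Compare center with left: 3 > 2, 4 > -1.
So left strictly dominates center for the kicker; center is strictly dominated.

2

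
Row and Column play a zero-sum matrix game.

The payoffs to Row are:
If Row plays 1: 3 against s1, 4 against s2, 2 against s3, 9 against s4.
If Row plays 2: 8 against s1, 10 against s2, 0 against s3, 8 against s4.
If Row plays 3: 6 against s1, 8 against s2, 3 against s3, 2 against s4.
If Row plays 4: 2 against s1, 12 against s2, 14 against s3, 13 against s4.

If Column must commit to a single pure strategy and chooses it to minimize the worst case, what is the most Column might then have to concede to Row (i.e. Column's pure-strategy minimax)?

The worst case (largest entry) in each column is s1: 8, s2: 12, s3: 14, s4: 13.
The best (smallest) of these is 8.

8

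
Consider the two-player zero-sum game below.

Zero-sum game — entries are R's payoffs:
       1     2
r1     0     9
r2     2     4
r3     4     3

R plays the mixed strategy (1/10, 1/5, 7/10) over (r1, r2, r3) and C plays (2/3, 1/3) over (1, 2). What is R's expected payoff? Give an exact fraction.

17/5

Against (2/3, 1/3), each row's expected payoff is r1: 3; r2: 8/3; r3: 11/3.
Taking the (1/10, 1/5, 7/10)-weighted average: (1/10)·(3) + (1/5)·(8/3) + (7/10)·(11/3) = 17/5.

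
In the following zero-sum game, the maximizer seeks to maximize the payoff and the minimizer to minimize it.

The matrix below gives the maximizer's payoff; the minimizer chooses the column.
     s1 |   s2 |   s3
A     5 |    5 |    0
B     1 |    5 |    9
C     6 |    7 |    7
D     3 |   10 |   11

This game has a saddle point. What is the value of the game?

Row minima: 0, 1, 6, 3 → the maximizer's maximin is 6.
Column maxima: 6, 10, 11 → the minimizer's minimax is 6.
They coincide at (C, s1), so the value is 6.

6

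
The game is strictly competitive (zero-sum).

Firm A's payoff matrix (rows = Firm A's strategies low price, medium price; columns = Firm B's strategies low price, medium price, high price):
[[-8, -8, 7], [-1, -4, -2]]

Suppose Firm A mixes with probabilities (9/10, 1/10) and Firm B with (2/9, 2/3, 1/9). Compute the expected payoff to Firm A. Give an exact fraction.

-541/90

Against (2/9, 2/3, 1/9), each row's expected payoff is low price: -19/3; medium price: -28/9.
Taking the (9/10, 1/10)-weighted average: (9/10)·(-19/3) + (1/10)·(-28/9) = -541/90.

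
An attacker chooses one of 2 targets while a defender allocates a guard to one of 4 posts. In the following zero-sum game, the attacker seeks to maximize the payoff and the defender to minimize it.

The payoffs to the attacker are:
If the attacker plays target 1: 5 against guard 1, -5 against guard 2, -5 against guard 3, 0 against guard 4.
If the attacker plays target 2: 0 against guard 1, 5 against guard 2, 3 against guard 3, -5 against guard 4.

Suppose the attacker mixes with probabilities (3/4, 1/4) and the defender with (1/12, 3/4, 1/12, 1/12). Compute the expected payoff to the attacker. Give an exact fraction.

-23/12

Against (1/12, 3/4, 1/12, 1/12), each row's expected payoff is target 1: -15/4; target 2: 43/12.
Taking the (3/4, 1/4)-weighted average: (3/4)·(-15/4) + (1/4)·(43/12) = -23/12.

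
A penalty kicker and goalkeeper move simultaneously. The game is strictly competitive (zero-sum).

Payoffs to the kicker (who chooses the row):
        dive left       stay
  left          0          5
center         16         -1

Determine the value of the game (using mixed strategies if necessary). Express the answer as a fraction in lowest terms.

40/11

Row minima are 0 and -1, so the kicker's maximin is 0; column maxima are 16 and 5, so the goalkeeper's minimax is 5. These differ, so the equilibrium is in mixed strategies.
Let the kicker play left with probability p. The goalkeeper is indifferent when 16(1−p) = 5p − (1−p), giving p = 17/22.
Let the goalkeeper play dive left with probability q. The kicker is indifferent when 5(1−q) = 16q − (1−q), giving q = 3/11.
The value is 0·(3/11) + (5)·(8/11) = 40/11.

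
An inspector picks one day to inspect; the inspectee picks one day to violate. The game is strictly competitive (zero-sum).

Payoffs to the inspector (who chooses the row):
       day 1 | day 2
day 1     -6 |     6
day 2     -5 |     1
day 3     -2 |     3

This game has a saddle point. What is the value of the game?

-2

Row minima: -6, -5, -2 → the inspector's maximin is -2.
Column maxima: -2, 6 → the inspectee's minimax is -2.
They coincide at (day 3, day 1), so the value is -2.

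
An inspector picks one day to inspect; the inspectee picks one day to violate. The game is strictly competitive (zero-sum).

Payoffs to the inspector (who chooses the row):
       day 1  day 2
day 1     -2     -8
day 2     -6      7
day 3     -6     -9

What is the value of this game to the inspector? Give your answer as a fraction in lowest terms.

-62/19

Row day 3 is strictly dominated by row day 1, so the inspector never plays it.
The remaining 2×2 game on (day 1, day 2) × (day 1, day 2) has no saddle point. Let the inspector play day 1 with probability p; indifference gives −2p − 6(1−p) = −8p + 7(1−p), so p = 13/19.
Similarly the inspectee's optimal q on day 1 is 15/19, and the value is -2·(15/19) + (-8)·(4/19) = -62/19.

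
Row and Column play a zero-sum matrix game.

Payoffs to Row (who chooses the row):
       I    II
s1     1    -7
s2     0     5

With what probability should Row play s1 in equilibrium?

Row minima are -7 and 0, so Row's maximin is 0; column maxima are 1 and 5, so Column's minimax is 1. These differ, so the equilibrium is in mixed strategies.
Let Row play s1 with probability p. Column is indifferent when p = −7p + 5(1−p), giving p = 5/13.

5/13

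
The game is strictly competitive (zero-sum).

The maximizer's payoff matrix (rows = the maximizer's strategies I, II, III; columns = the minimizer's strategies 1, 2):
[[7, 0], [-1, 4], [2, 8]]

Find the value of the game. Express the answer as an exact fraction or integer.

Row II is strictly dominated by row III, so the maximizer never plays it.
The remaining 2×2 game on (I, III) × (1, 2) has no saddle point. Let the maximizer play I with probability p; indifference gives 7p + 2(1−p) = 8(1−p), so p = 6/13.
Similarly the minimizer's optimal q on 1 is 8/13, and the value is 7·(8/13) + (0)·(5/13) = 56/13.

56/13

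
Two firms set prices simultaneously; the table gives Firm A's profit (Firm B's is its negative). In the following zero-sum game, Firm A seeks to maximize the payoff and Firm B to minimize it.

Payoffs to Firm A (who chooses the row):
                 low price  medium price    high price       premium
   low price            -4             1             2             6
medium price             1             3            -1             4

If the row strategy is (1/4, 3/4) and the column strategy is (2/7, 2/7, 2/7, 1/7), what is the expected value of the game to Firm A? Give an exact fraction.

17/14

Against (2/7, 2/7, 2/7, 1/7), each row's expected payoff is low price: 4/7; medium price: 10/7.
Taking the (1/4, 3/4)-weighted average: (1/4)·(4/7) + (3/4)·(10/7) = 17/14.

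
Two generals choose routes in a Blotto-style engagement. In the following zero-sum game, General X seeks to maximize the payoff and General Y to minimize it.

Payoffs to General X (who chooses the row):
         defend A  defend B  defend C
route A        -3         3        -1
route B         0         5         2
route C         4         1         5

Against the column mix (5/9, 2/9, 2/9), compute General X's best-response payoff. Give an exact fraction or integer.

route A: (-3)·(5/9) + (3)·(2/9) + (-1)·(2/9) = -11/9.
route B: (0)·(5/9) + (5)·(2/9) + (2)·(2/9) = 14/9.
route C: (4)·(5/9) + (1)·(2/9) + (5)·(2/9) = 32/9.
The best pure response is route C with expected payoff 32/9.

32/9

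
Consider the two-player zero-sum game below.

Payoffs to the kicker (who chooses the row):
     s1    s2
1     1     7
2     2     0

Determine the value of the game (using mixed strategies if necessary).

Row minima are 1 and 0, so the kicker's maximin is 1; column maxima are 2 and 7, so the goalkeeper's minimax is 2. These differ, so the equilibrium is in mixed strategies.
Let the kicker play 1 with probability p. The goalkeeper is indifferent when p + 2(1−p) = 7p, giving p = 1/4.
Let the goalkeeper play s1 with probability q. The kicker is indifferent when q + 7(1−q) = 2q, giving q = 7/8.
The value is 1·(7/8) + (7)·(1/8) = 7/4.

7/4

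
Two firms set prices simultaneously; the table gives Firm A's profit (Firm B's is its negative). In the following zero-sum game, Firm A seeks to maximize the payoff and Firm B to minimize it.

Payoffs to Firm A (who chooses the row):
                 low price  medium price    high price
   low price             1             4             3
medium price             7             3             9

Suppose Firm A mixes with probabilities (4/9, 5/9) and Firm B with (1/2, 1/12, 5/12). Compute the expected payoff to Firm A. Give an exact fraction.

275/54

Against (1/2, 1/12, 5/12), each row's expected payoff is low price: 25/12; medium price: 15/2.
Taking the (4/9, 5/9)-weighted average: (4/9)·(25/12) + (5/9)·(15/2) = 275/54.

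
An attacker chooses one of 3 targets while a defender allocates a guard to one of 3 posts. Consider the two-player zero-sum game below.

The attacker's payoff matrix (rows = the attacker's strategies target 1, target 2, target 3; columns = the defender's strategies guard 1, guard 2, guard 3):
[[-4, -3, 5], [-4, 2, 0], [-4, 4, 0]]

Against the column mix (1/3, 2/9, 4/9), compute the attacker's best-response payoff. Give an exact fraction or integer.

target 1: (-4)·(1/3) + (-3)·(2/9) + (5)·(4/9) = 2/9.
target 2: (-4)·(1/3) + (2)·(2/9) + (0)·(4/9) = -8/9.
target 3: (-4)·(1/3) + (4)·(2/9) + (0)·(4/9) = -4/9.
The best pure response is target 1 with expected payoff 2/9.

2/9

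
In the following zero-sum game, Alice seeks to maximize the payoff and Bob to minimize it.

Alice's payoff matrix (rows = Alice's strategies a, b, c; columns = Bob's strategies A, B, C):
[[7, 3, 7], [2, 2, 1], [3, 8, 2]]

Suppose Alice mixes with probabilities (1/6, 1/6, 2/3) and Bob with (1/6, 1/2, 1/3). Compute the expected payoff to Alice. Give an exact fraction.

Against (1/6, 1/2, 1/3), each row's expected payoff is a: 5; b: 5/3; c: 31/6.
Taking the (1/6, 1/6, 2/3)-weighted average: (1/6)·(5) + (1/6)·(5/3) + (2/3)·(31/6) = 41/9.

41/9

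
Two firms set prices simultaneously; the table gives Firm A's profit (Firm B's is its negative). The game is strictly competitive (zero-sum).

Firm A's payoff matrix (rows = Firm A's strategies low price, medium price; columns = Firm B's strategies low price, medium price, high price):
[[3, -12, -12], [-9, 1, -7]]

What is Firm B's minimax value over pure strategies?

The worst case (largest entry) in each column is low price: 3, medium price: 1, high price: -7.
The best (smallest) of these is -7.

-7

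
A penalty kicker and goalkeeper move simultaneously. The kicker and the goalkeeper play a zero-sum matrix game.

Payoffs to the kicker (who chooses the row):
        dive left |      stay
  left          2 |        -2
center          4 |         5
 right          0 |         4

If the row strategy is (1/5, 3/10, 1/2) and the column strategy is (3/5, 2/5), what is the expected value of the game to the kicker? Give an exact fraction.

Against (3/5, 2/5), each row's expected payoff is left: 2/5; center: 22/5; right: 8/5.
Taking the (1/5, 3/10, 1/2)-weighted average: (1/5)·(2/5) + (3/10)·(22/5) + (1/2)·(8/5) = 11/5.

11/5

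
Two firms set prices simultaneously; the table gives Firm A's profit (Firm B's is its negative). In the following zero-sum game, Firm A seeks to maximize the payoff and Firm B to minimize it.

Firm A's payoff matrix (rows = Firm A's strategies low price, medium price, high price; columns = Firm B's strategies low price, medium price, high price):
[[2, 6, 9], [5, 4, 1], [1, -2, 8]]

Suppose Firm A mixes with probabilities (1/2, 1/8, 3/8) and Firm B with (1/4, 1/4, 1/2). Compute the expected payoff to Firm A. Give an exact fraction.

5

Against (1/4, 1/4, 1/2), each row's expected payoff is low price: 13/2; medium price: 11/4; high price: 15/4.
Taking the (1/2, 1/8, 3/8)-weighted average: (1/2)·(13/2) + (1/8)·(11/4) + (3/8)·(15/4) = 5.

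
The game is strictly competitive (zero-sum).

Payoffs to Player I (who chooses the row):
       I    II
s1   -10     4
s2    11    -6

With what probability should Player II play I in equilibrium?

10/31

Row minima are -10 and -6, so Player I's maximin is -6; column maxima are 11 and 4, so Player II's minimax is 4. These differ, so the equilibrium is in mixed strategies.
Let Player II play I with probability q. Player I is indifferent when −10q + 4(1−q) = 11q − 6(1−q), giving q = 10/31.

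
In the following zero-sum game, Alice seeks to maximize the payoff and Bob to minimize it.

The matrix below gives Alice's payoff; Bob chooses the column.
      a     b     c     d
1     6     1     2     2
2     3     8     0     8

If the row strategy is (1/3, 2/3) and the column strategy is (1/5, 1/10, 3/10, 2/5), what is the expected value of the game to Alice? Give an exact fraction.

119/30

Against (1/5, 1/10, 3/10, 2/5), each row's expected payoff is 1: 27/10; 2: 23/5.
Taking the (1/3, 2/3)-weighted average: (1/3)·(27/10) + (2/3)·(23/5) = 119/30.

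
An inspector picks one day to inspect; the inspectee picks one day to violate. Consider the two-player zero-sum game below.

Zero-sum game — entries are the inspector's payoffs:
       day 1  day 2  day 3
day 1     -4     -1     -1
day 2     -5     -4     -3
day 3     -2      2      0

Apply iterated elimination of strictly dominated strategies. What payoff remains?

Column day 3 is strictly dominated by day 1 for the inspectee (-4<-1, -5<-3, -2<0); eliminate day 3.
Row day 2 is strictly dominated by row day 1 (-4>-5, -1>-4); eliminate day 2.
Column day 2 is strictly dominated by day 1 for the inspectee (-4<-1, -2<2); eliminate day 2.
Row day 1 is strictly dominated by row day 3 (-2>-4); eliminate day 1.
Only (day 3, day 1) remains, with payoff -2.

-2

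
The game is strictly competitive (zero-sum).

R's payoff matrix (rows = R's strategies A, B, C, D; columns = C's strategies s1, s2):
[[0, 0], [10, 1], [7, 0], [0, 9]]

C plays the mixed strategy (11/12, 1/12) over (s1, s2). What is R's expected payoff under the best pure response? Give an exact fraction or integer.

37/4

A: (0)·(11/12) + (0)·(1/12) = 0.
B: (10)·(11/12) + (1)·(1/12) = 37/4.
C: (7)·(11/12) + (0)·(1/12) = 77/12.
D: (0)·(11/12) + (9)·(1/12) = 3/4.
The best pure response is B with expected payoff 37/4.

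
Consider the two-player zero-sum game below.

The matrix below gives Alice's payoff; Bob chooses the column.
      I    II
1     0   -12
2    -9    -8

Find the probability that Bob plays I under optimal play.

Row minima are -12 and -9, so Alice's maximin is -9; column maxima are 0 and -8, so Bob's minimax is -8. These differ, so the equilibrium is in mixed strategies.
Let Bob play I with probability q. Alice is indifferent when −12(1−q) = −9q − 8(1−q), giving q = 4/13.

4/13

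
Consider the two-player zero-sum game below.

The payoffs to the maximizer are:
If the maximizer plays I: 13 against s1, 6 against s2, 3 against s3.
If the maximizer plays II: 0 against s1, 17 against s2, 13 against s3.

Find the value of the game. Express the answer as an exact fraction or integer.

169/23

Column s2 is strictly dominated by s3 for the minimizer (it gives the maximizer more in every row).
The remaining 2×2 game on (I, II) × (s1, s3) has no saddle point. Let the maximizer play I with probability p; indifference gives 13p = 3p + 13(1−p), so p = 13/23.
Similarly the minimizer's optimal q on s1 is 10/23, and the value is 13·(10/23) + (3)·(13/23) = 169/23.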